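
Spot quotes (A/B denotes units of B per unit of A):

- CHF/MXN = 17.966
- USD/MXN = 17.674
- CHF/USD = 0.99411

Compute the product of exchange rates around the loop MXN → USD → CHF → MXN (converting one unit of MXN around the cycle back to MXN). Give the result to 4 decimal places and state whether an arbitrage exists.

Around MXN → USD → CHF → MXN: 1 ÷ 17.674 ÷ 0.99411 × 17.966 = 1.022544
Product > 1; profitable direction is MXN → USD → CHF → MXN.

1.0225 (arbitrage exists)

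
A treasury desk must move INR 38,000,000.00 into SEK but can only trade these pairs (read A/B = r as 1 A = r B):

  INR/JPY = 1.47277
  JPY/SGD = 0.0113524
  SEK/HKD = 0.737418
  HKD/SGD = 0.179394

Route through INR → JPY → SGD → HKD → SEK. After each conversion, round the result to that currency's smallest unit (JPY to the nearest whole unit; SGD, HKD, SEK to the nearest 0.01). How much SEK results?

INR 38,000,000.00 × 1.47277 = JPY 55,965,260
JPY 55,965,260 × 0.0113524 = SGD 635,340.02
SGD 635,340.02 ÷ 0.179394 = HKD 3,541,590.13
HKD 3,541,590.13 ÷ 0.737418 = SEK 4,802,690.10

SEK 4,802,690.10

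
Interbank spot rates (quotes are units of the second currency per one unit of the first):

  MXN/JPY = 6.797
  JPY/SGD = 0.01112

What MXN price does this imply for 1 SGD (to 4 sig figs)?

SGD/MXN = 13.23

1 SGD ÷ 0.01112 = 89.9281 JPY
89.9281 JPY ÷ 6.797 = 13.2306 MXN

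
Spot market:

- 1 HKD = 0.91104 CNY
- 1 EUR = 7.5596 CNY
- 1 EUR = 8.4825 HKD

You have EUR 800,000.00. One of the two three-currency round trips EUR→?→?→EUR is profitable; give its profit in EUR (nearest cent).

Profitable loop is EUR → HKD → CNY → EUR:
EUR 800,000.00 × 8.4825 = HKD 6,786,000.00
HKD 6,786,000.00 × 0.91104 = CNY 6,182,317.44
CNY 6,182,317.44 ÷ 7.5596 = EUR 817,810.13
Profit = EUR 817,810.13 − EUR 800,000.00

Profit: EUR 17,810.13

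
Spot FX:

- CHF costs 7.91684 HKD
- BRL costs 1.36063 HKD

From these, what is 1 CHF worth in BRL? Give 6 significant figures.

1 CHF × 7.91684 = 7.91684 HKD
7.91684 HKD ÷ 1.36063 = 5.81851 BRL

CHF/BRL = 5.81851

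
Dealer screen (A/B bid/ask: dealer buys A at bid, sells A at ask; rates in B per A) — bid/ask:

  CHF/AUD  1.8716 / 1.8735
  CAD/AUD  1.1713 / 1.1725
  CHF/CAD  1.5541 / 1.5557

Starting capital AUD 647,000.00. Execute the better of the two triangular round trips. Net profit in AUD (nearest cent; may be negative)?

Net profit: AUD 16,863.23

Best loop AUD → CAD → CHF → AUD:
AUD 647,000.00 ÷ 1.1725 (buy CAD at ask) = CAD 551,812.37
CAD 551,812.37 ÷ 1.5557 (buy CHF at ask) = CHF 354,703.58
CHF 354,703.58 × 1.8716 (sell CHF at bid) = AUD 663,863.23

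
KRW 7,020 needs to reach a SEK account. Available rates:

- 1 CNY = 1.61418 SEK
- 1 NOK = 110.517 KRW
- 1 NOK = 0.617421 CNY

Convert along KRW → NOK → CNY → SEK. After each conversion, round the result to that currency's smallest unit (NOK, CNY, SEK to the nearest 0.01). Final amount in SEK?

SEK 63.31

KRW 7,020 ÷ 110.517 = NOK 63.52
NOK 63.52 × 0.617421 = CNY 39.22
CNY 39.22 × 1.61418 = SEK 63.31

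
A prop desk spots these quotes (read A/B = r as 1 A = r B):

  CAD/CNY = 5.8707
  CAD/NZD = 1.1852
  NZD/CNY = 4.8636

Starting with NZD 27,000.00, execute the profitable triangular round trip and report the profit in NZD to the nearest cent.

Profit: NZD 498.19

Profitable loop is NZD → CAD → CNY → NZD:
NZD 27,000.00 ÷ 1.1852 = CAD 22,780.97
CAD 22,780.97 × 5.8707 = CNY 133,740.21
CNY 133,740.21 ÷ 4.8636 = NZD 27,498.19
Profit = NZD 27,498.19 − NZD 27,000.00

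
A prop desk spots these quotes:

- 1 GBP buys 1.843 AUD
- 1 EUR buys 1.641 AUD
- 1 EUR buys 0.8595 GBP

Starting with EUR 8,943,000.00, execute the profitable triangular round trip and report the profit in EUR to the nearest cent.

Profit: EUR 321,470.35

Profitable loop is EUR → AUD → GBP → EUR:
EUR 8,943,000.00 × 1.641 = AUD 14,675,463.00
AUD 14,675,463.00 ÷ 1.843 = GBP 7,962,812.26
GBP 7,962,812.26 ÷ 0.8595 = EUR 9,264,470.35
Profit = EUR 9,264,470.35 − EUR 8,943,000.00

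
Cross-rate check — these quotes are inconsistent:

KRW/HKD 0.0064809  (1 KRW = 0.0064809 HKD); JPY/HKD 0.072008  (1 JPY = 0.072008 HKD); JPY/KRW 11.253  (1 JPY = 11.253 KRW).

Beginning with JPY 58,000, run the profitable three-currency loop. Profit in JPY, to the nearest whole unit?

Profit: JPY 742

Profitable loop is JPY → KRW → HKD → JPY:
JPY 58,000 × 11.253 = KRW 652,674
KRW 652,674 × 0.0064809 = HKD 4,229.91
HKD 4,229.91 ÷ 0.072008 = JPY 58,742
Profit = JPY 58,742 − JPY 58,000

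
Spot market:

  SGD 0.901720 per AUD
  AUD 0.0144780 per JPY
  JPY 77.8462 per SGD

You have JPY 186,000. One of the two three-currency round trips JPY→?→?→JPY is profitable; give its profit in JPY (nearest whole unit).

Profit: JPY 3,030

Profitable loop is JPY → AUD → SGD → JPY:
JPY 186,000 × 0.0144780 = AUD 2,692.91
AUD 2,692.91 × 0.901720 = SGD 2,428.25
SGD 2,428.25 × 77.8462 = JPY 189,030
Profit = JPY 189,030 − JPY 186,000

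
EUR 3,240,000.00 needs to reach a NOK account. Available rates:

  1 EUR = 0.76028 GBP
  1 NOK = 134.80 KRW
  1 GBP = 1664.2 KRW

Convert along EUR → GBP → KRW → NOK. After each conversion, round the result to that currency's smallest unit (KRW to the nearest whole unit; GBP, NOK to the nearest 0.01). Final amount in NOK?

EUR 3,240,000.00 × 0.76028 = GBP 2,463,307.20
GBP 2,463,307.20 × 1664.2 = KRW 4,099,435,842
KRW 4,099,435,842 ÷ 134.80 = NOK 30,411,245.12

NOK 30,411,245.12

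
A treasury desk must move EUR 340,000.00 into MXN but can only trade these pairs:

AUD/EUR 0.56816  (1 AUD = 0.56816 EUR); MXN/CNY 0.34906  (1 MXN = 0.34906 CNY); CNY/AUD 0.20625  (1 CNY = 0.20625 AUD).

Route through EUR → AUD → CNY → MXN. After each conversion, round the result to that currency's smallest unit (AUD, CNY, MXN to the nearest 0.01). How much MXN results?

EUR 340,000.00 ÷ 0.56816 = AUD 598,422.98
AUD 598,422.98 ÷ 0.20625 = CNY 2,901,444.75
CNY 2,901,444.75 ÷ 0.34906 = MXN 8,312,166.25

MXN 8,312,166.25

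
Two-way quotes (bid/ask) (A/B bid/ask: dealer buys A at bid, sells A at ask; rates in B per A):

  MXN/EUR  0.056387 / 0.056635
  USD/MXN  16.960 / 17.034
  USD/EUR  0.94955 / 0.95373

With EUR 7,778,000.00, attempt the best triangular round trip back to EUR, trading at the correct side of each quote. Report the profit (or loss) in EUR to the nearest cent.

Net profit: EUR 21,151.06

Best loop EUR → USD → MXN → EUR:
EUR 7,778,000.00 ÷ 0.95373 (buy USD at ask) = USD 8,155,347.95
USD 8,155,347.95 × 16.960 (sell USD at bid) = MXN 138,314,701.23
MXN 138,314,701.23 × 0.056387 (sell MXN at bid) = EUR 7,799,151.06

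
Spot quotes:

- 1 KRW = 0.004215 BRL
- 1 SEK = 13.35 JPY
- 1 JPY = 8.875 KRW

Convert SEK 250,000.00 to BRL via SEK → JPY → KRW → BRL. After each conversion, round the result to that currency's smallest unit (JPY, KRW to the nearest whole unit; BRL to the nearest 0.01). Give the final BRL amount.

BRL 124,849.62

SEK 250,000.00 × 13.35 = JPY 3,337,500
JPY 3,337,500 × 8.875 = KRW 29,620,312
KRW 29,620,312 × 0.004215 = BRL 124,849.62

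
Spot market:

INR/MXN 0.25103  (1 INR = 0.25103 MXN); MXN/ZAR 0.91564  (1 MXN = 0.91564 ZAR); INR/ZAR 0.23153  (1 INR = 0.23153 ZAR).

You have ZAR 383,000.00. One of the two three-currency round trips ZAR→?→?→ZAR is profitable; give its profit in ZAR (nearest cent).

Profitable loop is ZAR → MXN → INR → ZAR:
ZAR 383,000.00 ÷ 0.91564 = MXN 418,286.66
MXN 418,286.66 ÷ 0.25103 = INR 1,666,281.57
INR 1,666,281.57 × 0.23153 = ZAR 385,794.17
Profit = ZAR 385,794.17 − ZAR 383,000.00

Profit: ZAR 2,794.17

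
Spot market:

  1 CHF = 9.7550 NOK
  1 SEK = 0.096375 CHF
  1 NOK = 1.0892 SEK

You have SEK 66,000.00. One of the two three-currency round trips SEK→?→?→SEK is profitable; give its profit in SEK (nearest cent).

Profit: SEK 1,583.90

Profitable loop is SEK → CHF → NOK → SEK:
SEK 66,000.00 × 0.096375 = CHF 6,360.75
CHF 6,360.75 × 9.7550 = NOK 62,049.12
NOK 62,049.12 × 1.0892 = SEK 67,583.90
Profit = SEK 67,583.90 − SEK 66,000.00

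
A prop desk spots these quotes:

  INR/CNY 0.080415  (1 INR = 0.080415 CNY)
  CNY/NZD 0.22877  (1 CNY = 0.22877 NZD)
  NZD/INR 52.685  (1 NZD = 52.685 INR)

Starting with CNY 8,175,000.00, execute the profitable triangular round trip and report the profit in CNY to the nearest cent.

Profit: CNY 259,602.85

Profitable loop is CNY → INR → NZD → CNY:
CNY 8,175,000.00 ÷ 0.080415 = INR 101,660,138.03
INR 101,660,138.03 ÷ 52.685 = NZD 1,929,584.09
NZD 1,929,584.09 ÷ 0.22877 = CNY 8,434,602.85
Profit = CNY 8,434,602.85 − CNY 8,175,000.00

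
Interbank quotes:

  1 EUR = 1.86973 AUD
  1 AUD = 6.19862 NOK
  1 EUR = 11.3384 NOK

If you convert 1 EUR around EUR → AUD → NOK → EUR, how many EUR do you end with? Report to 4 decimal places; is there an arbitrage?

1.0222 (arbitrage exists)

Around EUR → AUD → NOK → EUR: 1 × 1.86973 × 6.19862 ÷ 11.3384 = 1.022168
Product > 1; profitable direction is EUR → AUD → NOK → EUR.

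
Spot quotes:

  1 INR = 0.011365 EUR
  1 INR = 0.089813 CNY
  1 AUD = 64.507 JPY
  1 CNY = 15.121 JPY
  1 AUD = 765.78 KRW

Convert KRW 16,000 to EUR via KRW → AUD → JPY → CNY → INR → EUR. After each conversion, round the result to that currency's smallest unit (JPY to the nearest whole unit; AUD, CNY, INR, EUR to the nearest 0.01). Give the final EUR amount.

KRW 16,000 ÷ 765.78 = AUD 20.89
AUD 20.89 × 64.507 = JPY 1,348
JPY 1,348 ÷ 15.121 = CNY 89.15
CNY 89.15 ÷ 0.089813 = INR 992.62
INR 992.62 × 0.011365 = EUR 11.28

EUR 11.28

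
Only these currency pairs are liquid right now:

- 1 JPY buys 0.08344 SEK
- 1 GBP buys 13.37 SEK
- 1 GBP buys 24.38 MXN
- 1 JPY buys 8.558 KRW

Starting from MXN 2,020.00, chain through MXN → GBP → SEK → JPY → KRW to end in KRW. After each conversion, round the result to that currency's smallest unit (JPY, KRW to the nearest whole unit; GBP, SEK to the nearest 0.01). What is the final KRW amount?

MXN 2,020.00 ÷ 24.38 = GBP 82.85
GBP 82.85 × 13.37 = SEK 1,107.70
SEK 1,107.70 ÷ 0.08344 = JPY 13,275
JPY 13,275 × 8.558 = KRW 113,607

KRW 113,607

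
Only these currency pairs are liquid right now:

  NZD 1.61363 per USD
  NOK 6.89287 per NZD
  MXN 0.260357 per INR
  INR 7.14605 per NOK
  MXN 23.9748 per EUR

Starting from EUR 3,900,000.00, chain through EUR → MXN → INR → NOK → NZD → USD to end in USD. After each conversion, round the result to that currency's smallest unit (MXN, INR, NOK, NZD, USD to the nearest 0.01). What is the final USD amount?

EUR 3,900,000.00 × 23.9748 = MXN 93,501,720.00
MXN 93,501,720.00 ÷ 0.260357 = INR 359,128,888.41
INR 359,128,888.41 ÷ 7.14605 = NOK 50,255,580.13
NOK 50,255,580.13 ÷ 6.89287 = NZD 7,290,951.39
NZD 7,290,951.39 ÷ 1.61363 = USD 4,518,353.89

USD 4,518,353.89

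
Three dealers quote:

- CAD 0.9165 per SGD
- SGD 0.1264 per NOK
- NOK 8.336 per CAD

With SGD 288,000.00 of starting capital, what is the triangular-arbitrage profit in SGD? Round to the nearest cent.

Profitable loop is SGD → NOK → CAD → SGD:
SGD 288,000.00 ÷ 0.1264 = NOK 2,278,481.01
NOK 2,278,481.01 ÷ 8.336 = CAD 273,330.26
CAD 273,330.26 ÷ 0.9165 = SGD 298,232.69
Profit = SGD 298,232.69 − SGD 288,000.00

Profit: SGD 10,232.69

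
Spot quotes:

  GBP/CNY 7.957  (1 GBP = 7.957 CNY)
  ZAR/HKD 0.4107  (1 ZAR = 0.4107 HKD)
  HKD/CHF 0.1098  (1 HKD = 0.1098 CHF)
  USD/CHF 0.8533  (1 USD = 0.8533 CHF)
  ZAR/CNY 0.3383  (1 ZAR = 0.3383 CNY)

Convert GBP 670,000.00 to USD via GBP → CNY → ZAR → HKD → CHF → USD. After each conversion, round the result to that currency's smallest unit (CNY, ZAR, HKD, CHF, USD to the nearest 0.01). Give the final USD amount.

USD 832,812.93

GBP 670,000.00 × 7.957 = CNY 5,331,190.00
CNY 5,331,190.00 ÷ 0.3383 = ZAR 15,758,764.41
ZAR 15,758,764.41 × 0.4107 = HKD 6,472,124.54
HKD 6,472,124.54 × 0.1098 = CHF 710,639.27
CHF 710,639.27 ÷ 0.8533 = USD 832,812.93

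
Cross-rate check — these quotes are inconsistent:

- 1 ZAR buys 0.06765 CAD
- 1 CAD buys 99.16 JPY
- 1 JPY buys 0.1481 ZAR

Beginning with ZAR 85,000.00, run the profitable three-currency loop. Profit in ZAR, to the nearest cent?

Profit: ZAR 557.79

Profitable loop is ZAR → JPY → CAD → ZAR:
ZAR 85,000.00 ÷ 0.1481 = JPY 573,937
JPY 573,937 ÷ 99.16 = CAD 5,787.98
CAD 5,787.98 ÷ 0.06765 = ZAR 85,557.79
Profit = ZAR 85,557.79 − ZAR 85,000.00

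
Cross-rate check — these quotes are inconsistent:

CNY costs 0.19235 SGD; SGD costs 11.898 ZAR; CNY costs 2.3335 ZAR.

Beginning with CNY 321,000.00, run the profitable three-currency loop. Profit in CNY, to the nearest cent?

Profitable loop is CNY → ZAR → SGD → CNY:
CNY 321,000.00 × 2.3335 = ZAR 749,053.50
ZAR 749,053.50 ÷ 11.898 = SGD 62,956.25
SGD 62,956.25 ÷ 0.19235 = CNY 327,300.51
Profit = CNY 327,300.51 − CNY 321,000.00

Profit: CNY 6,300.51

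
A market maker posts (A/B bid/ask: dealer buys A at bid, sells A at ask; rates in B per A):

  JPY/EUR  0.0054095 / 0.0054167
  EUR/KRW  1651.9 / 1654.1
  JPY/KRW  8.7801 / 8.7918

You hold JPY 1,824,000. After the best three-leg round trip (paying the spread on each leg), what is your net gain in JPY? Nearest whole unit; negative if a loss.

Best loop JPY → EUR → KRW → JPY:
JPY 1,824,000 × 0.0054095 (sell JPY at bid) = EUR 9,866.93
EUR 9,866.93 × 1651.9 (sell EUR at bid) = KRW 16,299,178
KRW 16,299,178 ÷ 8.7918 (buy JPY at ask) = JPY 1,853,907

Net profit: JPY 29,907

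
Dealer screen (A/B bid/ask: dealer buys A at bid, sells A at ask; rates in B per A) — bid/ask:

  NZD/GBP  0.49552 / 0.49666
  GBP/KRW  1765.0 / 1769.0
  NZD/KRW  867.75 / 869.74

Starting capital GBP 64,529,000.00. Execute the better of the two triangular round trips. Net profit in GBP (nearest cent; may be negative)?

Best loop GBP → KRW → NZD → GBP:
GBP 64,529,000.00 × 1765.0 (sell GBP at bid) = KRW 113,893,685,000
KRW 113,893,685,000 ÷ 869.74 (buy NZD at ask) = NZD 130,951,416.52
NZD 130,951,416.52 × 0.49552 (sell NZD at bid) = GBP 64,889,045.91

Net profit: GBP 360,045.91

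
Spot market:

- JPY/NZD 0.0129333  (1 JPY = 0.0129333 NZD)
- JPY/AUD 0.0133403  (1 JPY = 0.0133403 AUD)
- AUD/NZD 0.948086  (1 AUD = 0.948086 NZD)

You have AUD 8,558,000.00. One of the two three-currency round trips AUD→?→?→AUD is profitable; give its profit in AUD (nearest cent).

Profitable loop is AUD → JPY → NZD → AUD:
AUD 8,558,000.00 ÷ 0.0133403 = JPY 641,514,809
JPY 641,514,809 × 0.0129333 = NZD 8,296,903.47
NZD 8,296,903.47 ÷ 0.948086 = AUD 8,751,214.00
Profit = AUD 8,751,214.00 − AUD 8,558,000.00

Profit: AUD 193,214.00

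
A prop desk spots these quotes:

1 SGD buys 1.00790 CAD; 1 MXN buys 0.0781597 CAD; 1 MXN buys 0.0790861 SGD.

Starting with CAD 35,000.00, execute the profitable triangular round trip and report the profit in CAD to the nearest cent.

Profit: CAD 694.62

Profitable loop is CAD → MXN → SGD → CAD:
CAD 35,000.00 ÷ 0.0781597 = MXN 447,801.10
MXN 447,801.10 × 0.0790861 = SGD 35,414.84
SGD 35,414.84 × 1.00790 = CAD 35,694.62
Profit = CAD 35,694.62 − CAD 35,000.00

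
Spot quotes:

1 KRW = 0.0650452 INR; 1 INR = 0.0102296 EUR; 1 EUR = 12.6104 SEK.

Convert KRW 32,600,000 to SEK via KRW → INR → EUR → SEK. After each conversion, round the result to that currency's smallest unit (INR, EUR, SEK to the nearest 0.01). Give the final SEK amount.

SEK 273,539.75

KRW 32,600,000 × 0.0650452 = INR 2,120,473.52
INR 2,120,473.52 × 0.0102296 = EUR 21,691.60
EUR 21,691.60 × 12.6104 = SEK 273,539.75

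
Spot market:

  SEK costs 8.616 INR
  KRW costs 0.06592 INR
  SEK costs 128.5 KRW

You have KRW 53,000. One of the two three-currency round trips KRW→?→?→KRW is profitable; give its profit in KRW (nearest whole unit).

Profitable loop is KRW → SEK → INR → KRW:
KRW 53,000 ÷ 128.5 = SEK 412.45
SEK 412.45 × 8.616 = INR 3,553.68
INR 3,553.68 ÷ 0.06592 = KRW 53,909
Profit = KRW 53,909 − KRW 53,000

Profit: KRW 909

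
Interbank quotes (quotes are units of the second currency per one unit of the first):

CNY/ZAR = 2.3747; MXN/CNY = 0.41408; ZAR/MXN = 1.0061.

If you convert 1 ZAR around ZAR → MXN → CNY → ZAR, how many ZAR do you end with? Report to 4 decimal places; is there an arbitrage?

0.9893 (arbitrage exists)

Around ZAR → MXN → CNY → ZAR: 1 × 1.0061 × 0.41408 × 2.3747 = 0.989314
Product < 1; profitable direction is ZAR → CNY → MXN → ZAR.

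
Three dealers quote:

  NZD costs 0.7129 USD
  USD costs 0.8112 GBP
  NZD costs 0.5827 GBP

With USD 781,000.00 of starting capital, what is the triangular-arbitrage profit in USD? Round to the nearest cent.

Profitable loop is USD → NZD → GBP → USD:
USD 781,000.00 ÷ 0.7129 = NZD 1,095,525.32
NZD 1,095,525.32 × 0.5827 = GBP 638,362.60
GBP 638,362.60 ÷ 0.8112 = USD 786,936.15
Profit = USD 786,936.15 − USD 781,000.00

Profit: USD 5,936.15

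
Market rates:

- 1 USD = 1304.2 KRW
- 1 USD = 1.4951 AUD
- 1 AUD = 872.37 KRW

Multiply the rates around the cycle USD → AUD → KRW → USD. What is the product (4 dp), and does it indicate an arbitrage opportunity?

Around USD → AUD → KRW → USD: 1 × 1.4951 × 872.37 ÷ 1304.2 = 1.000062
Product ≈ 1 (deviation 0.006%, within rounding noise).

1.0001 (no arbitrage)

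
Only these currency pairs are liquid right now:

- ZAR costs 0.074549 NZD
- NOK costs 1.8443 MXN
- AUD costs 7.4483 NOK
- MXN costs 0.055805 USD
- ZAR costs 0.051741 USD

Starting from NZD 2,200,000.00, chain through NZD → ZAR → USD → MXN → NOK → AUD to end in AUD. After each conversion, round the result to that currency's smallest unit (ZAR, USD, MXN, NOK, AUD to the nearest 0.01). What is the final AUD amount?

AUD 1,991,837.20

NZD 2,200,000.00 ÷ 0.074549 = ZAR 29,510,791.56
ZAR 29,510,791.56 × 0.051741 = USD 1,526,917.87
USD 1,526,917.87 ÷ 0.055805 = MXN 27,361,667.77
MXN 27,361,667.77 ÷ 1.8443 = NOK 14,835,800.99
NOK 14,835,800.99 ÷ 7.4483 = AUD 1,991,837.20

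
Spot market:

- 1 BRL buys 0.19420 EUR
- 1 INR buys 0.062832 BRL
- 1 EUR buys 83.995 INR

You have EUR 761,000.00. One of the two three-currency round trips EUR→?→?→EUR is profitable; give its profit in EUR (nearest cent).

Profitable loop is EUR → INR → BRL → EUR:
EUR 761,000.00 × 83.995 = INR 63,920,195.00
INR 63,920,195.00 × 0.062832 = BRL 4,016,233.69
BRL 4,016,233.69 × 0.19420 = EUR 779,952.58
Profit = EUR 779,952.58 − EUR 761,000.00

Profit: EUR 18,952.58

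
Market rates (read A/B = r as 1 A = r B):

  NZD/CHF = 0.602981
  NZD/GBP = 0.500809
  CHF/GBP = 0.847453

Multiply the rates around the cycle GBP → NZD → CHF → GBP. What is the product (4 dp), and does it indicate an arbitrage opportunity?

Around GBP → NZD → CHF → GBP: 1 ÷ 0.500809 × 0.602981 × 0.847453 = 1.020345
Product > 1; profitable direction is GBP → NZD → CHF → GBP.

1.0203 (arbitrage exists)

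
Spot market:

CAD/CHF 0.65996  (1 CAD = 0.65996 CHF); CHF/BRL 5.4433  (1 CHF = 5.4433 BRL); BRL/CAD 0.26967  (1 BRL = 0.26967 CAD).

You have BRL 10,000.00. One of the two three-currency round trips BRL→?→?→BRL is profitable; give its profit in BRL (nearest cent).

Profitable loop is BRL → CHF → CAD → BRL:
BRL 10,000.00 ÷ 5.4433 = CHF 1,837.12
CHF 1,837.12 ÷ 0.65996 = CAD 2,783.69
CAD 2,783.69 ÷ 0.26967 = BRL 10,322.56
Profit = BRL 10,322.56 − BRL 10,000.00

Profit: BRL 322.56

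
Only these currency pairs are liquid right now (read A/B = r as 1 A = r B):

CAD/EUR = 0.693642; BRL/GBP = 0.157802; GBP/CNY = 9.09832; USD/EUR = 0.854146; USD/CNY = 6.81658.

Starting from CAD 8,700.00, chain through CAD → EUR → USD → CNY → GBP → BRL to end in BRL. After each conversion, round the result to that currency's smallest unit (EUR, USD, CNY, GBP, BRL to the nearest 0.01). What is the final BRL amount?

BRL 33,544.06

CAD 8,700.00 × 0.693642 = EUR 6,034.69
EUR 6,034.69 ÷ 0.854146 = USD 7,065.17
USD 7,065.17 × 6.81658 = CNY 48,160.30
CNY 48,160.30 ÷ 9.09832 = GBP 5,293.32
GBP 5,293.32 ÷ 0.157802 = BRL 33,544.06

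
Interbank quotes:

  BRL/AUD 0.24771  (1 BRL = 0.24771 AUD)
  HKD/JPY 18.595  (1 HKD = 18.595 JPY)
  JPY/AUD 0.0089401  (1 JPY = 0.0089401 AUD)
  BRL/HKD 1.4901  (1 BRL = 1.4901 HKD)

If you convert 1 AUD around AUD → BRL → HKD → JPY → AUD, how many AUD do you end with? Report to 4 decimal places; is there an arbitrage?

Around AUD → BRL → HKD → JPY → AUD: 1 ÷ 0.24771 × 1.4901 × 18.595 × 0.0089401 = 1.000024
Product ≈ 1 (deviation 0.002%, within rounding noise).

1.0000 (no arbitrage)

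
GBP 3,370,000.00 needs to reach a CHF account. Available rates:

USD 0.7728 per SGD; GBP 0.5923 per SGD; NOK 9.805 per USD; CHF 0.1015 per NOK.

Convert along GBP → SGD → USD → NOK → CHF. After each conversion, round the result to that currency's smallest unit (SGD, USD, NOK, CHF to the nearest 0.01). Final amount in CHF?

CHF 4,375,915.45

GBP 3,370,000.00 ÷ 0.5923 = SGD 5,689,684.28
SGD 5,689,684.28 × 0.7728 = USD 4,396,988.01
USD 4,396,988.01 × 9.805 = NOK 43,112,467.44
NOK 43,112,467.44 × 0.1015 = CHF 4,375,915.45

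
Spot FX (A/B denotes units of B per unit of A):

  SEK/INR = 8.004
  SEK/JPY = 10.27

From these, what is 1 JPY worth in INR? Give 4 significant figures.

1 JPY ÷ 10.27 = 0.097371 SEK
0.097371 SEK × 8.004 = 0.779357 INR

JPY/INR = 0.7794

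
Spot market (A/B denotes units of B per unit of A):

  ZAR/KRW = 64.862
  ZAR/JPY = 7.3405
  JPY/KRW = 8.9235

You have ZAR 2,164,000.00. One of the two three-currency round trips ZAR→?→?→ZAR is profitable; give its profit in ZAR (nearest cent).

Profitable loop is ZAR → JPY → KRW → ZAR:
ZAR 2,164,000.00 × 7.3405 = JPY 15,884,842
JPY 15,884,842 × 8.9235 = KRW 141,748,388
KRW 141,748,388 ÷ 64.862 = ZAR 2,185,384.16
Profit = ZAR 2,185,384.16 − ZAR 2,164,000.00

Profit: ZAR 21,384.16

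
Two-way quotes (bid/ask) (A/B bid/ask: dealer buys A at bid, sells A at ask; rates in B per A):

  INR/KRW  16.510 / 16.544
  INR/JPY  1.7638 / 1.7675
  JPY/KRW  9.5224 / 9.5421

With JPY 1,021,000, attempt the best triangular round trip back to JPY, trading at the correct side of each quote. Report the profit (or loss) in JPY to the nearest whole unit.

Net profit: JPY 15,528

Best loop JPY → KRW → INR → JPY:
JPY 1,021,000 × 9.5224 (sell JPY at bid) = KRW 9,722,370
KRW 9,722,370 ÷ 16.544 (buy INR at ask) = INR 587,667.46
INR 587,667.46 × 1.7638 (sell INR at bid) = JPY 1,036,528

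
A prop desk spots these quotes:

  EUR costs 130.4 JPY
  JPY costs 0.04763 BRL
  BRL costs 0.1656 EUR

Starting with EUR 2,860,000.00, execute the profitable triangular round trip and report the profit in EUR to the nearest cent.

Profit: EUR 81,606.24

Profitable loop is EUR → JPY → BRL → EUR:
EUR 2,860,000.00 × 130.4 = JPY 372,944,000
JPY 372,944,000 × 0.04763 = BRL 17,763,322.72
BRL 17,763,322.72 × 0.1656 = EUR 2,941,606.24
Profit = EUR 2,941,606.24 − EUR 2,860,000.00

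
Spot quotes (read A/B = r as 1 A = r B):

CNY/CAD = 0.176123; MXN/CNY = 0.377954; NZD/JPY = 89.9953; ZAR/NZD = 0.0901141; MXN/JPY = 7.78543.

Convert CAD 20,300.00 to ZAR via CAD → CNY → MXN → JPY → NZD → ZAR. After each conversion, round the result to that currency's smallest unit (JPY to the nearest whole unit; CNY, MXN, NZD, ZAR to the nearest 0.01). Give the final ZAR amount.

ZAR 292,759.62

CAD 20,300.00 ÷ 0.176123 = CNY 115,260.36
CNY 115,260.36 ÷ 0.377954 = MXN 304,958.70
MXN 304,958.70 × 7.78543 = JPY 2,374,235
JPY 2,374,235 ÷ 89.9953 = NZD 26,381.77
NZD 26,381.77 ÷ 0.0901141 = ZAR 292,759.62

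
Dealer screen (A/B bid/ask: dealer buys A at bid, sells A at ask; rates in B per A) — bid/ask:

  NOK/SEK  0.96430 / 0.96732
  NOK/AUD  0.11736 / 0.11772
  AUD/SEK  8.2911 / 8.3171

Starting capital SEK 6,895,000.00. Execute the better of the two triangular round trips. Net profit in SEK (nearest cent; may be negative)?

Net profit: SEK 40,796.74

Best loop SEK → NOK → AUD → SEK:
SEK 6,895,000.00 ÷ 0.96732 (buy NOK at ask) = NOK 7,127,941.12
NOK 7,127,941.12 × 0.11736 (sell NOK at bid) = AUD 836,535.17
AUD 836,535.17 × 8.2911 (sell AUD at bid) = SEK 6,935,796.74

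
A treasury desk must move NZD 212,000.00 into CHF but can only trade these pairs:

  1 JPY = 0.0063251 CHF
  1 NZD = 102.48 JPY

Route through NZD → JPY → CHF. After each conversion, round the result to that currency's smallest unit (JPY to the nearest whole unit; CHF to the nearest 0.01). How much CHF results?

CHF 137,417.60

NZD 212,000.00 × 102.48 = JPY 21,725,760
JPY 21,725,760 × 0.0063251 = CHF 137,417.60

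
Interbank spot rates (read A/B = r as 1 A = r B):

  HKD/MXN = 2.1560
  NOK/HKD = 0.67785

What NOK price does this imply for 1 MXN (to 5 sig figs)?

MXN/NOK = 0.68425

1 MXN ÷ 2.1560 = 0.463822 HKD
0.463822 HKD ÷ 0.67785 = 0.684254 NOK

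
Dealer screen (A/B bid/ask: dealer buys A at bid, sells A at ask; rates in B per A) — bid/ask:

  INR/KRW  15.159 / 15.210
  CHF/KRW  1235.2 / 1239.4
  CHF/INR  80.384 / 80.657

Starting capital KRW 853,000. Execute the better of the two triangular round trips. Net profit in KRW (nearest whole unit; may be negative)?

Best loop KRW → INR → CHF → KRW:
KRW 853,000 ÷ 15.210 (buy INR at ask) = INR 56,081.53
INR 56,081.53 ÷ 80.657 (buy CHF at ask) = CHF 695.31
CHF 695.31 × 1235.2 (sell CHF at bid) = KRW 858,845

Net profit: KRW 5,845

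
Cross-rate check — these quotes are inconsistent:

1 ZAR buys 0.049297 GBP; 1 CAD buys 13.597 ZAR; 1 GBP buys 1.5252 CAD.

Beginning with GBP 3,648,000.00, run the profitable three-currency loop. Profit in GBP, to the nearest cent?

Profit: GBP 81,453.65

Profitable loop is GBP → CAD → ZAR → GBP:
GBP 3,648,000.00 × 1.5252 = CAD 5,563,929.60
CAD 5,563,929.60 × 13.597 = ZAR 75,652,750.77
ZAR 75,652,750.77 × 0.049297 = GBP 3,729,453.65
Profit = GBP 3,729,453.65 − GBP 3,648,000.00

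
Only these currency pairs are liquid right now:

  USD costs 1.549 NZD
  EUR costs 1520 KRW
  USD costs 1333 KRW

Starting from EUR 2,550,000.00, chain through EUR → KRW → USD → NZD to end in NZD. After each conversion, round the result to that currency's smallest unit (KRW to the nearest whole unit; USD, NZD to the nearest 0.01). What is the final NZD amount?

EUR 2,550,000.00 × 1520 = KRW 3,876,000,000
KRW 3,876,000,000 ÷ 1333 = USD 2,907,726.93
USD 2,907,726.93 × 1.549 = NZD 4,504,069.01

NZD 4,504,069.01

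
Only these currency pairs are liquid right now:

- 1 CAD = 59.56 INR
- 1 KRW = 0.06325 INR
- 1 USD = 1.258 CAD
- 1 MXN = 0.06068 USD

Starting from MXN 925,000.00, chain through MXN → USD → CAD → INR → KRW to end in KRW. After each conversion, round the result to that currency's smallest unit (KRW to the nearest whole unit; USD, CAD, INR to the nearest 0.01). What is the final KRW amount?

MXN 925,000.00 × 0.06068 = USD 56,129.00
USD 56,129.00 × 1.258 = CAD 70,610.28
CAD 70,610.28 × 59.56 = INR 4,205,548.28
INR 4,205,548.28 ÷ 0.06325 = KRW 66,490,882

KRW 66,490,882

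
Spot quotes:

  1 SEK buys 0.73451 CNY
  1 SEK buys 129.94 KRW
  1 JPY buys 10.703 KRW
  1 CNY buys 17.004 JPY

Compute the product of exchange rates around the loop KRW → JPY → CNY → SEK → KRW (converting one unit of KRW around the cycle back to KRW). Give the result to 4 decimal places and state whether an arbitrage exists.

Around KRW → JPY → CNY → SEK → KRW: 1 ÷ 10.703 ÷ 17.004 ÷ 0.73451 × 129.94 = 0.972050
Product < 1; profitable direction is KRW → SEK → CNY → JPY → KRW.

0.9720 (arbitrage exists)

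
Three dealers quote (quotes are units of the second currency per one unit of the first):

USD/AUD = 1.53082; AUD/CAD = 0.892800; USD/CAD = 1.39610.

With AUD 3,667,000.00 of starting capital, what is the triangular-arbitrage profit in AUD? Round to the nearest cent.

Profitable loop is AUD → USD → CAD → AUD:
AUD 3,667,000.00 ÷ 1.53082 = USD 2,395,448.19
USD 2,395,448.19 × 1.39610 = CAD 3,344,285.22
CAD 3,344,285.22 ÷ 0.892800 = AUD 3,745,839.18
Profit = AUD 3,745,839.18 − AUD 3,667,000.00

Profit: AUD 78,839.18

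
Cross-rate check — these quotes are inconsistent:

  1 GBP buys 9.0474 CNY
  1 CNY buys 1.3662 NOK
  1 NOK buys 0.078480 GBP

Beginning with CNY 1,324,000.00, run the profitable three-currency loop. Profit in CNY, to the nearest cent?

Profitable loop is CNY → GBP → NOK → CNY:
CNY 1,324,000.00 ÷ 9.0474 = GBP 146,340.39
GBP 146,340.39 ÷ 0.078480 = NOK 1,864,683.81
NOK 1,864,683.81 ÷ 1.3662 = CNY 1,364,868.84
Profit = CNY 1,364,868.84 − CNY 1,324,000.00

Profit: CNY 40,868.84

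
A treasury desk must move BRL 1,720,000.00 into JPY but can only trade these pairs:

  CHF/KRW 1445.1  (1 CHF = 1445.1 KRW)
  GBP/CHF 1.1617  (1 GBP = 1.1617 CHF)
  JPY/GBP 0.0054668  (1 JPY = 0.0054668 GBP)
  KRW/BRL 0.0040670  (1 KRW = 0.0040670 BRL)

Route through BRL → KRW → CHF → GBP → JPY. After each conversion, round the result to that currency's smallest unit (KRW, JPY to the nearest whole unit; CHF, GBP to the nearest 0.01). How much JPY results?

JPY 46,081,775

BRL 1,720,000.00 ÷ 0.0040670 = KRW 422,916,154
KRW 422,916,154 ÷ 1445.1 = CHF 292,655.29
CHF 292,655.29 ÷ 1.1617 = GBP 251,919.85
GBP 251,919.85 ÷ 0.0054668 = JPY 46,081,775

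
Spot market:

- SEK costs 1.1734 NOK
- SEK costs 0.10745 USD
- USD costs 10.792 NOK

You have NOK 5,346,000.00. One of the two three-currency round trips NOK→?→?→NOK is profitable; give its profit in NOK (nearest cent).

Profit: NOK 63,619.04

Profitable loop is NOK → USD → SEK → NOK:
NOK 5,346,000.00 ÷ 10.792 = USD 495,366.94
USD 495,366.94 ÷ 0.10745 = SEK 4,610,208.83
SEK 4,610,208.83 × 1.1734 = NOK 5,409,619.04
Profit = NOK 5,409,619.04 − NOK 5,346,000.00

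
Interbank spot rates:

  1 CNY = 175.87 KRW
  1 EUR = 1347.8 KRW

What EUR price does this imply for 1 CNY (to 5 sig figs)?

CNY/EUR = 0.13049

1 CNY × 175.87 = 175.87 KRW
175.87 KRW ÷ 1347.8 = 0.130487 EUR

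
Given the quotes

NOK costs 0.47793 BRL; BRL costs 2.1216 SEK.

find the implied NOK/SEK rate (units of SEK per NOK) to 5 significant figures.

1 NOK × 0.47793 = 0.47793 BRL
0.47793 BRL × 2.1216 = 1.01398 SEK

NOK/SEK = 1.0140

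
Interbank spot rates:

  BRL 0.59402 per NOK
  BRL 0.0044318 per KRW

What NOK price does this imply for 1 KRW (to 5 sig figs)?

1 KRW × 0.0044318 = 0.0044318 BRL
0.0044318 BRL ÷ 0.59402 = 0.00746069 NOK

KRW/NOK = 0.0074607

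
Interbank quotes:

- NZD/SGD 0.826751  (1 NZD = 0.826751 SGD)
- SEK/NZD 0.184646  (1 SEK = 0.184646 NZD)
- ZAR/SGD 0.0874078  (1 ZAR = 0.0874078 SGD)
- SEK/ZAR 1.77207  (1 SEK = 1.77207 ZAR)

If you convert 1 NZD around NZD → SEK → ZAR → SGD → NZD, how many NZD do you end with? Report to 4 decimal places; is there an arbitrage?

Around NZD → SEK → ZAR → SGD → NZD: 1 ÷ 0.184646 × 1.77207 × 0.0874078 ÷ 0.826751 = 1.014650
Product > 1; profitable direction is NZD → SEK → ZAR → SGD → NZD.

1.0147 (arbitrage exists)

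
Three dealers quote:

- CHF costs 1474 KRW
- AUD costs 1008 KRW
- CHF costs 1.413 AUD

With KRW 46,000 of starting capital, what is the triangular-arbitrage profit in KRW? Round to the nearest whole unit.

Profit: KRW 1,605

Profitable loop is KRW → AUD → CHF → KRW:
KRW 46,000 ÷ 1008 = AUD 45.63
AUD 45.63 ÷ 1.413 = CHF 32.30
CHF 32.30 × 1474 = KRW 47,605
Profit = KRW 47,605 − KRW 46,000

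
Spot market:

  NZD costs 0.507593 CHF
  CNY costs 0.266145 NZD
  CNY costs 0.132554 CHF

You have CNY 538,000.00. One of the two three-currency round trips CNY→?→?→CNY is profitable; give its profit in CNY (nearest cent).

Profit: CNY 10,306.47

Profitable loop is CNY → NZD → CHF → CNY:
CNY 538,000.00 × 0.266145 = NZD 143,186.01
NZD 143,186.01 × 0.507593 = CHF 72,680.22
CHF 72,680.22 ÷ 0.132554 = CNY 548,306.47
Profit = CNY 548,306.47 − CNY 538,000.00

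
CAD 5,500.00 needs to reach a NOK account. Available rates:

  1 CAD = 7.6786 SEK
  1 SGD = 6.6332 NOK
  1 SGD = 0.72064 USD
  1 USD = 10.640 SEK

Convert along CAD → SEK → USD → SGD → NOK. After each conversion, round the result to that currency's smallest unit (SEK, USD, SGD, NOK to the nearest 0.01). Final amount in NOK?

CAD 5,500.00 × 7.6786 = SEK 42,232.30
SEK 42,232.30 ÷ 10.640 = USD 3,969.20
USD 3,969.20 ÷ 0.72064 = SGD 5,507.88
SGD 5,507.88 × 6.6332 = NOK 36,534.87

NOK 36,534.87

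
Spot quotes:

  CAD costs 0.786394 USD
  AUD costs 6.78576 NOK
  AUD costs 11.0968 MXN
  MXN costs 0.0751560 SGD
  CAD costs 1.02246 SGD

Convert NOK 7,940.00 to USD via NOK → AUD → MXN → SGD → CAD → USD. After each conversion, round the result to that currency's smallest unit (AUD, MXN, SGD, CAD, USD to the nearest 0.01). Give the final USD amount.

NOK 7,940.00 ÷ 6.78576 = AUD 1,170.10
AUD 1,170.10 × 11.0968 = MXN 12,984.37
MXN 12,984.37 × 0.0751560 = SGD 975.85
SGD 975.85 ÷ 1.02246 = CAD 954.41
CAD 954.41 × 0.786394 = USD 750.54

USD 750.54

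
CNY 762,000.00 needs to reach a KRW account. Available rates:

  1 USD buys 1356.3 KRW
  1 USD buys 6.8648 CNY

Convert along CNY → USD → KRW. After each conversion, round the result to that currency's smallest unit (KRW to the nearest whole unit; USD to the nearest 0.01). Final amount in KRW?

CNY 762,000.00 ÷ 6.8648 = USD 111,001.05
USD 111,001.05 × 1356.3 = KRW 150,550,724

KRW 150,550,724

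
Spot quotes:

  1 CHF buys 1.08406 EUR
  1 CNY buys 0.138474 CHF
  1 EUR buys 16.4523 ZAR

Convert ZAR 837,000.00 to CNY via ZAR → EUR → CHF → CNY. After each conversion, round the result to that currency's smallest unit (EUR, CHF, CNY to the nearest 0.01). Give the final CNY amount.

CNY 338,904.49

ZAR 837,000.00 ÷ 16.4523 = EUR 50,874.35
EUR 50,874.35 ÷ 1.08406 = CHF 46,929.46
CHF 46,929.46 ÷ 0.138474 = CNY 338,904.49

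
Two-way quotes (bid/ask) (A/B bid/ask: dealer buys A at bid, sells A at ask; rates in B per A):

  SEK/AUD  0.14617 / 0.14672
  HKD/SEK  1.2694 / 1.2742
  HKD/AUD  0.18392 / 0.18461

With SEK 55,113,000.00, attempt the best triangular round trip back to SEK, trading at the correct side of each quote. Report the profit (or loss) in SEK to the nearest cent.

Best loop SEK → AUD → HKD → SEK:
SEK 55,113,000.00 × 0.14617 (sell SEK at bid) = AUD 8,055,867.21
AUD 8,055,867.21 ÷ 0.18461 (buy HKD at ask) = HKD 43,637,220.14
HKD 43,637,220.14 × 1.2694 (sell HKD at bid) = SEK 55,393,087.25

Net profit: SEK 280,087.25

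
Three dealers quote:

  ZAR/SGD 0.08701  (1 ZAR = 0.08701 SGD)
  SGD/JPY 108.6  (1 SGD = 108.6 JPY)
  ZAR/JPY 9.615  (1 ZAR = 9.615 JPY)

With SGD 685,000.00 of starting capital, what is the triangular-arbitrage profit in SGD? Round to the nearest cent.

Profit: SGD 12,012.98

Profitable loop is SGD → ZAR → JPY → SGD:
SGD 685,000.00 ÷ 0.08701 = ZAR 7,872,658.32
ZAR 7,872,658.32 × 9.615 = JPY 75,695,610
JPY 75,695,610 ÷ 108.6 = SGD 697,012.98
Profit = SGD 697,012.98 − SGD 685,000.00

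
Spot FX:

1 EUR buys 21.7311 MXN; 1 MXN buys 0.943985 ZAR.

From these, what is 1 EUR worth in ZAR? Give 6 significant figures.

1 EUR × 21.7311 = 21.7311 MXN
21.7311 MXN × 0.943985 = 20.5138 ZAR

EUR/ZAR = 20.5138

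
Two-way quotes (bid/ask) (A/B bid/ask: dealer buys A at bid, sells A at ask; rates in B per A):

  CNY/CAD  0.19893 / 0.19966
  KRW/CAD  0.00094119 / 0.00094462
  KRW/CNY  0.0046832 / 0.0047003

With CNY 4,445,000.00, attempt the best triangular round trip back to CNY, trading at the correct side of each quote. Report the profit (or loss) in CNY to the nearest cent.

Net profit: CNY 12,921.58

Best loop CNY → KRW → CAD → CNY:
CNY 4,445,000.00 ÷ 0.0047003 (buy KRW at ask) = KRW 945,684,318
KRW 945,684,318 × 0.00094119 (sell KRW at bid) = CAD 890,068.62
CAD 890,068.62 ÷ 0.19966 (buy CNY at ask) = CNY 4,457,921.58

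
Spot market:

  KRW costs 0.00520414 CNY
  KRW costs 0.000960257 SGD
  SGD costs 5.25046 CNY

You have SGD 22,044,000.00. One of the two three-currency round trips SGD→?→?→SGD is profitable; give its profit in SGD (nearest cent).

Profitable loop is SGD → KRW → CNY → SGD:
SGD 22,044,000.00 ÷ 0.000960257 = KRW 22,956,354,393
KRW 22,956,354,393 × 0.00520414 = CNY 119,468,082.15
CNY 119,468,082.15 ÷ 5.25046 = SGD 22,753,831.50
Profit = SGD 22,753,831.50 − SGD 22,044,000.00

Profit: SGD 709,831.50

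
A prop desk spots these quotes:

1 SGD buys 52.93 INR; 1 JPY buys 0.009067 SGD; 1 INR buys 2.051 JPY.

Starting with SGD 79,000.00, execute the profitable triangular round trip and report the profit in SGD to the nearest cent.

Profitable loop is SGD → JPY → INR → SGD:
SGD 79,000.00 ÷ 0.009067 = JPY 8,712,915
JPY 8,712,915 ÷ 2.051 = INR 4,248,130.16
INR 4,248,130.16 ÷ 52.93 = SGD 80,259.40
Profit = SGD 80,259.40 − SGD 79,000.00

Profit: SGD 1,259.40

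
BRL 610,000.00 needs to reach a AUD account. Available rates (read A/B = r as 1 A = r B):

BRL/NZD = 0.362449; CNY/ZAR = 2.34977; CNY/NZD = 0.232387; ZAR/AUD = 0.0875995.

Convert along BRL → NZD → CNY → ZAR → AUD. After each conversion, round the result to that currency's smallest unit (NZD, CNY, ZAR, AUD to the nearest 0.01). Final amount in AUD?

AUD 195,835.71

BRL 610,000.00 × 0.362449 = NZD 221,093.89
NZD 221,093.89 ÷ 0.232387 = CNY 951,403.87
CNY 951,403.87 × 2.34977 = ZAR 2,235,580.27
ZAR 2,235,580.27 × 0.0875995 = AUD 195,835.71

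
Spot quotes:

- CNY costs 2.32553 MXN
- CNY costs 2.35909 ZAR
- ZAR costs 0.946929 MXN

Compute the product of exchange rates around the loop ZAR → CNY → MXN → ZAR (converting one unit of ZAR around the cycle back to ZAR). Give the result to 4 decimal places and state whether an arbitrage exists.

1.0410 (arbitrage exists)

Around ZAR → CNY → MXN → ZAR: 1 ÷ 2.35909 × 2.32553 ÷ 0.946929 = 1.041022
Product > 1; profitable direction is ZAR → CNY → MXN → ZAR.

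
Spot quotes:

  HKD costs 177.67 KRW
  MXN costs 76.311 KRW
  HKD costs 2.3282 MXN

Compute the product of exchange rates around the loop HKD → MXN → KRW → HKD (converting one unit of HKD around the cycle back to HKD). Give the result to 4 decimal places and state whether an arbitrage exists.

Around HKD → MXN → KRW → HKD: 1 × 2.3282 × 76.311 ÷ 177.67 = 0.999985
Product ≈ 1 (deviation 0.002%, within rounding noise).

1.0000 (no arbitrage)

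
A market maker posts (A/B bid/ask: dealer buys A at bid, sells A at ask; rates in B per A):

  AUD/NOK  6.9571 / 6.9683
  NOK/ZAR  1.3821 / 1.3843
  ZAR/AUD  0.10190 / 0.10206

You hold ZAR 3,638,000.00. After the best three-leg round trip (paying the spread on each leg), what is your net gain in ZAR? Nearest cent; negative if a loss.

Net profit: ZAR 57,303.15

Best loop ZAR → NOK → AUD → ZAR:
ZAR 3,638,000.00 ÷ 1.3843 (buy NOK at ask) = NOK 2,628,043.05
NOK 2,628,043.05 ÷ 6.9683 (buy AUD at ask) = AUD 377,142.64
AUD 377,142.64 ÷ 0.10206 (buy ZAR at ask) = ZAR 3,695,303.15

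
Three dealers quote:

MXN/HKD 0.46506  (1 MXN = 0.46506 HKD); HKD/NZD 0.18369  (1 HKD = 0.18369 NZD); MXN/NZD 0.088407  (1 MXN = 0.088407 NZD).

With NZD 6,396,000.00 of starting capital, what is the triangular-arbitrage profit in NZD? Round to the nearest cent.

Profitable loop is NZD → HKD → MXN → NZD:
NZD 6,396,000.00 ÷ 0.18369 = HKD 34,819,532.91
HKD 34,819,532.91 ÷ 0.46506 = MXN 74,871,055.15
MXN 74,871,055.15 × 0.088407 = NZD 6,619,125.37
Profit = NZD 6,619,125.37 − NZD 6,396,000.00

Profit: NZD 223,125.37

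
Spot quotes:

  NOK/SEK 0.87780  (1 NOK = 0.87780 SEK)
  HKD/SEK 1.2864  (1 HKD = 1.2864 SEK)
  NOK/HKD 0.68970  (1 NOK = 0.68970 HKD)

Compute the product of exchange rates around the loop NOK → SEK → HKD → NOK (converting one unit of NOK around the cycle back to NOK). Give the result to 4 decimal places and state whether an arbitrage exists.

0.9894 (arbitrage exists)

Around NOK → SEK → HKD → NOK: 1 × 0.87780 ÷ 1.2864 ÷ 0.68970 = 0.989371
Product < 1; profitable direction is NOK → HKD → SEK → NOK.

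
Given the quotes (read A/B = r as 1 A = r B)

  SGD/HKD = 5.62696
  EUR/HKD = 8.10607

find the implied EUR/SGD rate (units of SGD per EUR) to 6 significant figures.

EUR/SGD = 1.44058

1 EUR × 8.10607 = 8.10607 HKD
8.10607 HKD ÷ 5.62696 = 1.44058 SGD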